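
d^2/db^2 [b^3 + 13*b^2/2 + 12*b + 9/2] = 6*b + 13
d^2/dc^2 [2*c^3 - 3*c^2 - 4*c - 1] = 12*c - 6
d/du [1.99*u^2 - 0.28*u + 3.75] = 3.98*u - 0.28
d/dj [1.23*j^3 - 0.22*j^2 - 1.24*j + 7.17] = 3.69*j^2 - 0.44*j - 1.24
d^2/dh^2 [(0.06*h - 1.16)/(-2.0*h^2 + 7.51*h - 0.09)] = (-(0.06*h - 1.16)*(4.0*h - 7.51)*(8.0*h - 15.02) + (0.72*h - 5.5412)*(2.0*h^2 - 7.51*h + 0.09))/(2.0*h^2 - 7.51*h + 0.09)^3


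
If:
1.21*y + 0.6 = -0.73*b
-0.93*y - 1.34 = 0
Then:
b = 1.57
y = -1.44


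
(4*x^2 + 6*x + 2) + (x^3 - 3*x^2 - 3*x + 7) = x^3 + x^2 + 3*x + 9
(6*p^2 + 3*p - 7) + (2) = 6*p^2 + 3*p - 5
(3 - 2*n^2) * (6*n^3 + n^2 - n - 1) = -12*n^5 - 2*n^4 + 20*n^3 + 5*n^2 - 3*n - 3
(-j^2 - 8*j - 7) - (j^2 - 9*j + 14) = -2*j^2 + j - 21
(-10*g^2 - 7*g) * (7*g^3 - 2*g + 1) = -70*g^5 - 49*g^4 + 20*g^3 + 4*g^2 - 7*g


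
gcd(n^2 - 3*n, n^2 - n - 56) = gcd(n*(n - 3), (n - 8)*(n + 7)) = 1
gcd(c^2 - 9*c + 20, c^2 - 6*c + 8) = c - 4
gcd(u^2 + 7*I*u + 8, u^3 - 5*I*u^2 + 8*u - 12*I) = u - I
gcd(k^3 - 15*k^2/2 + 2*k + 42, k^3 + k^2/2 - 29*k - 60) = k - 6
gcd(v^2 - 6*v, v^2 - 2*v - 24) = v - 6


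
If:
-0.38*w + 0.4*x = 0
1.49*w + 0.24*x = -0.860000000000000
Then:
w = -0.50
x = -0.48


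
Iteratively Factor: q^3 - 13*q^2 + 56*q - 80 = (q - 4)*(q^2 - 9*q + 20) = (q - 4)^2*(q - 5)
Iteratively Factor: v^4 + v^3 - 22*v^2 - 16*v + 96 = (v - 2)*(v^3 + 3*v^2 - 16*v - 48) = (v - 2)*(v + 4)*(v^2 - v - 12) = (v - 2)*(v + 3)*(v + 4)*(v - 4)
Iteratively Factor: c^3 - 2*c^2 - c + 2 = (c - 2)*(c^2 - 1) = (c - 2)*(c + 1)*(c - 1)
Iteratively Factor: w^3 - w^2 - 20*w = (w - 5)*(w^2 + 4*w) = (w - 5)*(w + 4)*(w)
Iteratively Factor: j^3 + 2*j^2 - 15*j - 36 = (j + 3)*(j^2 - j - 12) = (j - 4)*(j + 3)*(j + 3)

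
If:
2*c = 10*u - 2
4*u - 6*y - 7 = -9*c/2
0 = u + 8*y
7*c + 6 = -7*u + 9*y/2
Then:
No Solution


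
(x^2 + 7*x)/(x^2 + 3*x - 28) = x/(x - 4)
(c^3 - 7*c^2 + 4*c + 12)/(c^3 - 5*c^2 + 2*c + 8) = (c - 6)/(c - 4)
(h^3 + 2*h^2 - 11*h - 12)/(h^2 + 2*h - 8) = (h^2 - 2*h - 3)/(h - 2)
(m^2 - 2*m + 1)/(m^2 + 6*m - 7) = (m - 1)/(m + 7)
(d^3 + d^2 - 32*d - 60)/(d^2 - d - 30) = d + 2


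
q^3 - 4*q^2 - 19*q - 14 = (q - 7)*(q + 1)*(q + 2)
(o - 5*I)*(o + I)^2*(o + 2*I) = o^4 - I*o^3 + 15*o^2 + 23*I*o - 10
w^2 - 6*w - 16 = (w - 8)*(w + 2)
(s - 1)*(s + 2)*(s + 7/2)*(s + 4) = s^4 + 17*s^3/2 + 39*s^2/2 - s - 28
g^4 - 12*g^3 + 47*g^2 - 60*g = g*(g - 5)*(g - 4)*(g - 3)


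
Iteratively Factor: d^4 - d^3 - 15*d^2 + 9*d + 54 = (d - 3)*(d^3 + 2*d^2 - 9*d - 18) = (d - 3)^2*(d^2 + 5*d + 6) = (d - 3)^2*(d + 2)*(d + 3)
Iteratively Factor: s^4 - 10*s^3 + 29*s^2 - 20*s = (s - 5)*(s^3 - 5*s^2 + 4*s) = s*(s - 5)*(s^2 - 5*s + 4) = s*(s - 5)*(s - 4)*(s - 1)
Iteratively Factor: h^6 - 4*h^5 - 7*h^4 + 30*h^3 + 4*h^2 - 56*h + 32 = (h - 1)*(h^5 - 3*h^4 - 10*h^3 + 20*h^2 + 24*h - 32) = (h - 1)^2*(h^4 - 2*h^3 - 12*h^2 + 8*h + 32) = (h - 2)*(h - 1)^2*(h^3 - 12*h - 16) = (h - 2)*(h - 1)^2*(h + 2)*(h^2 - 2*h - 8) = (h - 2)*(h - 1)^2*(h + 2)^2*(h - 4)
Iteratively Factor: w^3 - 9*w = (w - 3)*(w^2 + 3*w) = (w - 3)*(w + 3)*(w)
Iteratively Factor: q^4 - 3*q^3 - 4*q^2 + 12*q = (q - 2)*(q^3 - q^2 - 6*q) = (q - 3)*(q - 2)*(q^2 + 2*q) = q*(q - 3)*(q - 2)*(q + 2)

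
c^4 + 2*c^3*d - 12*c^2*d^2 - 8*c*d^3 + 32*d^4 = (c - 2*d)^2*(c + 2*d)*(c + 4*d)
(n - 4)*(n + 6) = n^2 + 2*n - 24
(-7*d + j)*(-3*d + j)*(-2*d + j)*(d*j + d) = -42*d^4*j - 42*d^4 + 41*d^3*j^2 + 41*d^3*j - 12*d^2*j^3 - 12*d^2*j^2 + d*j^4 + d*j^3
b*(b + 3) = b^2 + 3*b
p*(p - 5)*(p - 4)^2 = p^4 - 13*p^3 + 56*p^2 - 80*p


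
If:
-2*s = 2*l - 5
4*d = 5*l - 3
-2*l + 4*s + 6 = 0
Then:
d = 31/12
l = 8/3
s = -1/6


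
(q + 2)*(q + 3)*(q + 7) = q^3 + 12*q^2 + 41*q + 42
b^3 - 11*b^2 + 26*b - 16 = (b - 8)*(b - 2)*(b - 1)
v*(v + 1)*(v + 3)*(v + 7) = v^4 + 11*v^3 + 31*v^2 + 21*v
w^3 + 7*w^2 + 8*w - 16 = (w - 1)*(w + 4)^2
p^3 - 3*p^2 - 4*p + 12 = (p - 3)*(p - 2)*(p + 2)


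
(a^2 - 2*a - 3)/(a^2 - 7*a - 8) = (a - 3)/(a - 8)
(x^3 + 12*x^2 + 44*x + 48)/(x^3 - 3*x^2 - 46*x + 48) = (x^2 + 6*x + 8)/(x^2 - 9*x + 8)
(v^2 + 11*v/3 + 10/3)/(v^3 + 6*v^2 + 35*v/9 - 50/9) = 3*(v + 2)/(3*v^2 + 13*v - 10)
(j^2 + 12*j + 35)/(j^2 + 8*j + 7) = (j + 5)/(j + 1)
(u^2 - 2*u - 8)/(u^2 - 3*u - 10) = (u - 4)/(u - 5)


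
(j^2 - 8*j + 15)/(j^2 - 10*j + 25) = (j - 3)/(j - 5)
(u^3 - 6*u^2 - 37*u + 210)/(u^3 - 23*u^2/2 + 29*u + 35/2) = 2*(u + 6)/(2*u + 1)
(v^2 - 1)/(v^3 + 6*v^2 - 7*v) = (v + 1)/(v*(v + 7))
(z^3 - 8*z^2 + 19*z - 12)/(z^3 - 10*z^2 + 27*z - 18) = (z - 4)/(z - 6)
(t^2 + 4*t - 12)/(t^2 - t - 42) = (t - 2)/(t - 7)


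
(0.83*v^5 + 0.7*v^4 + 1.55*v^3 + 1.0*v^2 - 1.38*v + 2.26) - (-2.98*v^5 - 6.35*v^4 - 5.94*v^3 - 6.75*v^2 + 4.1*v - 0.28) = 3.81*v^5 + 7.05*v^4 + 7.49*v^3 + 7.75*v^2 - 5.48*v + 2.54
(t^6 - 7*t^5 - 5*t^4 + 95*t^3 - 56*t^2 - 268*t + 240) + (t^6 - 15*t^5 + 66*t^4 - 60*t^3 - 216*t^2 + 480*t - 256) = 2*t^6 - 22*t^5 + 61*t^4 + 35*t^3 - 272*t^2 + 212*t - 16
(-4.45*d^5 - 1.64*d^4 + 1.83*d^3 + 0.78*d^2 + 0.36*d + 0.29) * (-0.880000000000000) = 3.916*d^5 + 1.4432*d^4 - 1.6104*d^3 - 0.6864*d^2 - 0.3168*d - 0.2552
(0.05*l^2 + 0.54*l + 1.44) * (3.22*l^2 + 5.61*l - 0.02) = 0.161*l^4 + 2.0193*l^3 + 7.6652*l^2 + 8.0676*l - 0.0288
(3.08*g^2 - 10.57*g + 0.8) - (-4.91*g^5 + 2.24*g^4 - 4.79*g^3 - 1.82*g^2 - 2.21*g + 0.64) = 4.91*g^5 - 2.24*g^4 + 4.79*g^3 + 4.9*g^2 - 8.36*g + 0.16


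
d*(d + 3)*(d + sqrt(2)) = d^3 + sqrt(2)*d^2 + 3*d^2 + 3*sqrt(2)*d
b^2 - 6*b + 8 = (b - 4)*(b - 2)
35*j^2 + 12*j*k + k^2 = (5*j + k)*(7*j + k)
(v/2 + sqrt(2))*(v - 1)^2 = v^3/2 - v^2 + sqrt(2)*v^2 - 2*sqrt(2)*v + v/2 + sqrt(2)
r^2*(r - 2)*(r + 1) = r^4 - r^3 - 2*r^2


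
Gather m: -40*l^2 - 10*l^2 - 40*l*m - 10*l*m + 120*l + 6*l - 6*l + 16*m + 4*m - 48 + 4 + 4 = -50*l^2 + 120*l + m*(20 - 50*l) - 40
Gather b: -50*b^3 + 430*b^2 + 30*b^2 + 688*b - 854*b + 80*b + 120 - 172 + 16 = -50*b^3 + 460*b^2 - 86*b - 36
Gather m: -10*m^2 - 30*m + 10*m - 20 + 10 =-10*m^2 - 20*m - 10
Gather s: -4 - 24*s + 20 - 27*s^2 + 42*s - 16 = -27*s^2 + 18*s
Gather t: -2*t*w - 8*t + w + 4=t*(-2*w - 8) + w + 4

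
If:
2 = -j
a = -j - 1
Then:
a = 1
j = -2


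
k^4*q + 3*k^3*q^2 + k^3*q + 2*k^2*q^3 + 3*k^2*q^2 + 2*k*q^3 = k*(k + q)*(k + 2*q)*(k*q + q)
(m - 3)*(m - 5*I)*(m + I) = m^3 - 3*m^2 - 4*I*m^2 + 5*m + 12*I*m - 15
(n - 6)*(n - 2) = n^2 - 8*n + 12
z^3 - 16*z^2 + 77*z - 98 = (z - 7)^2*(z - 2)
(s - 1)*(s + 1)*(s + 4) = s^3 + 4*s^2 - s - 4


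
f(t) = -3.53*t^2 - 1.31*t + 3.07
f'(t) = -7.06*t - 1.31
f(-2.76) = -20.20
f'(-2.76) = 18.18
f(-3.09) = -26.59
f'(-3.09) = 20.51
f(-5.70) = -104.15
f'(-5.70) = 38.93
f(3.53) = -45.54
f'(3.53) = -26.23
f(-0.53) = 2.77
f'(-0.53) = 2.43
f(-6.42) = -134.01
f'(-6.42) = 44.02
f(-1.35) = -1.59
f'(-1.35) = 8.22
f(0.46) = 1.72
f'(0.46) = -4.56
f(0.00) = 3.07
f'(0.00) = -1.31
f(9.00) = -294.65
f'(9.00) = -64.85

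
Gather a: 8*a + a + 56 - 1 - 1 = 9*a + 54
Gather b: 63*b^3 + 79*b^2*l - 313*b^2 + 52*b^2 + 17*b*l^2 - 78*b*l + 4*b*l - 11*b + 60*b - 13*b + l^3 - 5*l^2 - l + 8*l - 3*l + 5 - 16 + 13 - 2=63*b^3 + b^2*(79*l - 261) + b*(17*l^2 - 74*l + 36) + l^3 - 5*l^2 + 4*l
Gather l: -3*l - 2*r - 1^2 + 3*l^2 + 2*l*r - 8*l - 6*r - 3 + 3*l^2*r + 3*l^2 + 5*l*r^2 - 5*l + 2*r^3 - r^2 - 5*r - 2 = l^2*(3*r + 6) + l*(5*r^2 + 2*r - 16) + 2*r^3 - r^2 - 13*r - 6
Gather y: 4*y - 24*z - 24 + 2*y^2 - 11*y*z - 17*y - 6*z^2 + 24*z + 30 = 2*y^2 + y*(-11*z - 13) - 6*z^2 + 6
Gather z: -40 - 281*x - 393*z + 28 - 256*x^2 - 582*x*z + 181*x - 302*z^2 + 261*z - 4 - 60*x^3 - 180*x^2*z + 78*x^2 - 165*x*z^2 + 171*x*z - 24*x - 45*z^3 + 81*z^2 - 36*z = -60*x^3 - 178*x^2 - 124*x - 45*z^3 + z^2*(-165*x - 221) + z*(-180*x^2 - 411*x - 168) - 16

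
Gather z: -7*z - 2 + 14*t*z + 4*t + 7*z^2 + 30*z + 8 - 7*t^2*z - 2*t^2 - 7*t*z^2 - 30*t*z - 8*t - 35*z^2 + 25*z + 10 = -2*t^2 - 4*t + z^2*(-7*t - 28) + z*(-7*t^2 - 16*t + 48) + 16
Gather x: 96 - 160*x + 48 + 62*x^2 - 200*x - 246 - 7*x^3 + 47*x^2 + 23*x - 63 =-7*x^3 + 109*x^2 - 337*x - 165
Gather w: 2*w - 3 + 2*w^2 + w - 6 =2*w^2 + 3*w - 9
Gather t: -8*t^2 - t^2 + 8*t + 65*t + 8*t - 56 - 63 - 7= -9*t^2 + 81*t - 126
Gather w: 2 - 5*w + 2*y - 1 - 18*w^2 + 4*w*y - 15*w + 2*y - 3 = -18*w^2 + w*(4*y - 20) + 4*y - 2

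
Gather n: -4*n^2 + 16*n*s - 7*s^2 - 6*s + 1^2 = -4*n^2 + 16*n*s - 7*s^2 - 6*s + 1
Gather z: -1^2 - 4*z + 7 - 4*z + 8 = 14 - 8*z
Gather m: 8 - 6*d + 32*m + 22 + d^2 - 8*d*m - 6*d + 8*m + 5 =d^2 - 12*d + m*(40 - 8*d) + 35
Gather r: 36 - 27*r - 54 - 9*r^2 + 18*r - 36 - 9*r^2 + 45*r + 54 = -18*r^2 + 36*r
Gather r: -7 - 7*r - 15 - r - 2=-8*r - 24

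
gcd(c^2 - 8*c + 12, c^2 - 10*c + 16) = c - 2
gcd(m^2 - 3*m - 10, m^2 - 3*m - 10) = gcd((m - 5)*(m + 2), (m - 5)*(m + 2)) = m^2 - 3*m - 10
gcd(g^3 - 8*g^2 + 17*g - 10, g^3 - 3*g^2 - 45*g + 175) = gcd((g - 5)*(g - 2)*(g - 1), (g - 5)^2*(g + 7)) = g - 5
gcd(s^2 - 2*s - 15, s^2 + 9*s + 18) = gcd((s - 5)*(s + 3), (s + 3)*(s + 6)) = s + 3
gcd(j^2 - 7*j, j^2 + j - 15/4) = 1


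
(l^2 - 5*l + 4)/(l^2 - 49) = (l^2 - 5*l + 4)/(l^2 - 49)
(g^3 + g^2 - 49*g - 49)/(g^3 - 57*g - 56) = (g - 7)/(g - 8)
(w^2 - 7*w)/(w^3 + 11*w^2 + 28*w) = (w - 7)/(w^2 + 11*w + 28)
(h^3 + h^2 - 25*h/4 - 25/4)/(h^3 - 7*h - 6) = (h^2 - 25/4)/(h^2 - h - 6)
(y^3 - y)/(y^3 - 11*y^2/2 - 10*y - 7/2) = 2*y*(y - 1)/(2*y^2 - 13*y - 7)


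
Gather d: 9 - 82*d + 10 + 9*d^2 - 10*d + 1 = 9*d^2 - 92*d + 20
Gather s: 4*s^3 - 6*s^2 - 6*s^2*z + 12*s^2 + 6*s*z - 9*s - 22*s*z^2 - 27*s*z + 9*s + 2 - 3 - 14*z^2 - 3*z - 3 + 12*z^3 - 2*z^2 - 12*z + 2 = 4*s^3 + s^2*(6 - 6*z) + s*(-22*z^2 - 21*z) + 12*z^3 - 16*z^2 - 15*z - 2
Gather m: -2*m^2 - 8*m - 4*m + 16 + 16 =-2*m^2 - 12*m + 32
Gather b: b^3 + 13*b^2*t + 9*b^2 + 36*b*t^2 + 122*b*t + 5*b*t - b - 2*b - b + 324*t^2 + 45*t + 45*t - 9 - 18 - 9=b^3 + b^2*(13*t + 9) + b*(36*t^2 + 127*t - 4) + 324*t^2 + 90*t - 36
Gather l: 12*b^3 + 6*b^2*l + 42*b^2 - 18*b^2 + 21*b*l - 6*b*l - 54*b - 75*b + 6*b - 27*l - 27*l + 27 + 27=12*b^3 + 24*b^2 - 123*b + l*(6*b^2 + 15*b - 54) + 54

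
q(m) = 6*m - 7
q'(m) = 6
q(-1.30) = -14.80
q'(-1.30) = 6.00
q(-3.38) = -27.28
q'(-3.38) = 6.00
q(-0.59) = -10.54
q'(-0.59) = 6.00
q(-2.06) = -19.36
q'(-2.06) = 6.00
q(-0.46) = -9.76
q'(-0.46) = 6.00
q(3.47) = 13.82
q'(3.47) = 6.00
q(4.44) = 19.64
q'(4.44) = 6.00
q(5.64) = 26.84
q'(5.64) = 6.00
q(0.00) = -7.00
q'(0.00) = 6.00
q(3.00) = 11.00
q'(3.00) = 6.00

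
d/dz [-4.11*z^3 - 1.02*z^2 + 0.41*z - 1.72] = -12.33*z^2 - 2.04*z + 0.41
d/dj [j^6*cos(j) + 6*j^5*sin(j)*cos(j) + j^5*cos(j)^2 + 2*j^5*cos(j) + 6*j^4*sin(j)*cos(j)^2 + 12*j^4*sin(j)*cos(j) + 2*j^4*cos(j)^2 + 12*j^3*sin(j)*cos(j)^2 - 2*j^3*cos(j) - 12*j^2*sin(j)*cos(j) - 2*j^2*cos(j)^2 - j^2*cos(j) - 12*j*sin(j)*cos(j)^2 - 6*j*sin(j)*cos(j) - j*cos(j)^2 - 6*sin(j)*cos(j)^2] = (j + 1)^2*(-j^4*sin(j) - j^3*sin(2*j) + 6*j^3*cos(j) + 6*j^3*cos(2*j) + j^2*sin(j) + 15*j^2*sin(2*j) - j^2*cos(j)/2 + 5*j^2*cos(2*j)/2 + 9*j^2*cos(3*j)/2 + 5*j^2/2 + 6*j*sin(j) - 5*j*sin(2*j) + 6*j*sin(3*j) - 2*j*cos(j) - 7*j*cos(2*j) - j - 3*sin(j) - 3*sin(2*j) - 3*sin(3*j) - 3*cos(j)/2 - cos(2*j)/2 - 9*cos(3*j)/2 - 1/2)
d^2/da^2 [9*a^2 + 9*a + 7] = 18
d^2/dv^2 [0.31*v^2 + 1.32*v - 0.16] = 0.620000000000000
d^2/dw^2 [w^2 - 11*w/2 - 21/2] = 2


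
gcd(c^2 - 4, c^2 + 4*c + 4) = c + 2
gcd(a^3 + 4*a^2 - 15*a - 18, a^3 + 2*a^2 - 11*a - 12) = a^2 - 2*a - 3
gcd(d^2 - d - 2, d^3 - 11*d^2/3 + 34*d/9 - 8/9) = d - 2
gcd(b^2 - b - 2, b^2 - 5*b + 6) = b - 2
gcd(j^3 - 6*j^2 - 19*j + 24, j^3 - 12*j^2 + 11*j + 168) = j^2 - 5*j - 24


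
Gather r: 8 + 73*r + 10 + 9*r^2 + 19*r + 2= 9*r^2 + 92*r + 20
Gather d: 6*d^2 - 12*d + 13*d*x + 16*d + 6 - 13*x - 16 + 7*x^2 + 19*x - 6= 6*d^2 + d*(13*x + 4) + 7*x^2 + 6*x - 16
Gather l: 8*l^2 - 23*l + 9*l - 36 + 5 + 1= 8*l^2 - 14*l - 30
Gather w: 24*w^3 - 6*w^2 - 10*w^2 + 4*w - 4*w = 24*w^3 - 16*w^2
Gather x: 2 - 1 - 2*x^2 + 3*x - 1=-2*x^2 + 3*x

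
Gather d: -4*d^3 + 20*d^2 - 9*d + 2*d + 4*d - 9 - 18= -4*d^3 + 20*d^2 - 3*d - 27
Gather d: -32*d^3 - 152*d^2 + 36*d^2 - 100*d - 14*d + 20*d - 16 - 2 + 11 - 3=-32*d^3 - 116*d^2 - 94*d - 10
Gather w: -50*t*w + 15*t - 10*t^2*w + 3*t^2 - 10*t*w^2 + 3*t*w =3*t^2 - 10*t*w^2 + 15*t + w*(-10*t^2 - 47*t)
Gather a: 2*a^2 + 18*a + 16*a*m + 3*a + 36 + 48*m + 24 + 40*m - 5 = 2*a^2 + a*(16*m + 21) + 88*m + 55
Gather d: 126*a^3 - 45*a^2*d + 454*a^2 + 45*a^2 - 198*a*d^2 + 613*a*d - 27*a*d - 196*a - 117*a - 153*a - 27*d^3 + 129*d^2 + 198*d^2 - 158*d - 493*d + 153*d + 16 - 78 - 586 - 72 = 126*a^3 + 499*a^2 - 466*a - 27*d^3 + d^2*(327 - 198*a) + d*(-45*a^2 + 586*a - 498) - 720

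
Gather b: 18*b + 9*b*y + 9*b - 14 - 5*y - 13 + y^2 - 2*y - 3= b*(9*y + 27) + y^2 - 7*y - 30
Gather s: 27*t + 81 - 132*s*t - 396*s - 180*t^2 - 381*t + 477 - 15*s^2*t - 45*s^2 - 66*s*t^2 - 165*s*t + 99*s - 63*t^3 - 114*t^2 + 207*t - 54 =s^2*(-15*t - 45) + s*(-66*t^2 - 297*t - 297) - 63*t^3 - 294*t^2 - 147*t + 504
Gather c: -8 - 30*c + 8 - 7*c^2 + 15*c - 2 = -7*c^2 - 15*c - 2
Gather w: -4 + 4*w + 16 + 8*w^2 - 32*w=8*w^2 - 28*w + 12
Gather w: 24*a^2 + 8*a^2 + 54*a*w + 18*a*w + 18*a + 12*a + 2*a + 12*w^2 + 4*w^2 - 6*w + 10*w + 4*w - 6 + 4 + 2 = 32*a^2 + 32*a + 16*w^2 + w*(72*a + 8)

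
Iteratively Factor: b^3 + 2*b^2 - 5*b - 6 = (b - 2)*(b^2 + 4*b + 3) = (b - 2)*(b + 3)*(b + 1)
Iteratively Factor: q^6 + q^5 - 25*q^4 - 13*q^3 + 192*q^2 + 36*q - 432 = (q - 3)*(q^5 + 4*q^4 - 13*q^3 - 52*q^2 + 36*q + 144) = (q - 3)*(q + 4)*(q^4 - 13*q^2 + 36) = (q - 3)*(q + 2)*(q + 4)*(q^3 - 2*q^2 - 9*q + 18) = (q - 3)^2*(q + 2)*(q + 4)*(q^2 + q - 6) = (q - 3)^2*(q + 2)*(q + 3)*(q + 4)*(q - 2)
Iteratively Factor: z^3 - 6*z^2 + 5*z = (z - 1)*(z^2 - 5*z) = z*(z - 1)*(z - 5)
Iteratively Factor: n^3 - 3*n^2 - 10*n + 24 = (n - 4)*(n^2 + n - 6) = (n - 4)*(n - 2)*(n + 3)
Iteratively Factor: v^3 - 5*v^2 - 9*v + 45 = (v - 5)*(v^2 - 9) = (v - 5)*(v + 3)*(v - 3)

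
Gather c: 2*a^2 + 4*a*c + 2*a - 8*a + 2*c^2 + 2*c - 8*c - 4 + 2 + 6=2*a^2 - 6*a + 2*c^2 + c*(4*a - 6) + 4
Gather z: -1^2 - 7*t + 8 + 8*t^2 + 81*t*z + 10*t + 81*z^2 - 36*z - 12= 8*t^2 + 3*t + 81*z^2 + z*(81*t - 36) - 5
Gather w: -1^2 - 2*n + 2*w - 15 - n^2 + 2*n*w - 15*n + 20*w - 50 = -n^2 - 17*n + w*(2*n + 22) - 66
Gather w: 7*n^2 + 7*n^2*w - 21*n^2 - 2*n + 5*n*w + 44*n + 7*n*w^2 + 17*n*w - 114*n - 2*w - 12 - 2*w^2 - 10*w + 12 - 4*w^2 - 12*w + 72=-14*n^2 - 72*n + w^2*(7*n - 6) + w*(7*n^2 + 22*n - 24) + 72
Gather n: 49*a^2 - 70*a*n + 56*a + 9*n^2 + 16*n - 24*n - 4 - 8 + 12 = 49*a^2 + 56*a + 9*n^2 + n*(-70*a - 8)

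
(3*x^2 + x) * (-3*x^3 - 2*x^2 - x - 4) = -9*x^5 - 9*x^4 - 5*x^3 - 13*x^2 - 4*x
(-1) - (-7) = 6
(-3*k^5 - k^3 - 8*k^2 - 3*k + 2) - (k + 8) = -3*k^5 - k^3 - 8*k^2 - 4*k - 6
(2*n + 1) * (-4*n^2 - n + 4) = -8*n^3 - 6*n^2 + 7*n + 4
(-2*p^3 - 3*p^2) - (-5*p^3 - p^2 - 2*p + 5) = 3*p^3 - 2*p^2 + 2*p - 5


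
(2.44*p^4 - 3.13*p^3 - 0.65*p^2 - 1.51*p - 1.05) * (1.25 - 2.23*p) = -5.4412*p^5 + 10.0299*p^4 - 2.463*p^3 + 2.5548*p^2 + 0.454*p - 1.3125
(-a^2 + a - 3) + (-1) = -a^2 + a - 4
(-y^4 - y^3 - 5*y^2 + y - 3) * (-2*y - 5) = 2*y^5 + 7*y^4 + 15*y^3 + 23*y^2 + y + 15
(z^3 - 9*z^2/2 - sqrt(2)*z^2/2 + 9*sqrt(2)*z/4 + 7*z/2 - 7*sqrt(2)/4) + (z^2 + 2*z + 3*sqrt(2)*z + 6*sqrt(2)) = z^3 - 7*z^2/2 - sqrt(2)*z^2/2 + 11*z/2 + 21*sqrt(2)*z/4 + 17*sqrt(2)/4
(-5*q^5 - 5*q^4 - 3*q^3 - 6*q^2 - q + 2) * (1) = -5*q^5 - 5*q^4 - 3*q^3 - 6*q^2 - q + 2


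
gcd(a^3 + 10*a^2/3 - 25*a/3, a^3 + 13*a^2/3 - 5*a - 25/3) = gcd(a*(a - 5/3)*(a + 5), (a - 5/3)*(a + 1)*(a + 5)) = a^2 + 10*a/3 - 25/3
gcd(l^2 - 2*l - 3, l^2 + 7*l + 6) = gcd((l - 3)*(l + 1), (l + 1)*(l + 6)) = l + 1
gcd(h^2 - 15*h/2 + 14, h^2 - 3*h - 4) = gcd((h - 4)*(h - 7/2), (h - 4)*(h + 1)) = h - 4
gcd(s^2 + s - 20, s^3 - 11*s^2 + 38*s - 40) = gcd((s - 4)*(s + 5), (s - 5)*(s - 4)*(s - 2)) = s - 4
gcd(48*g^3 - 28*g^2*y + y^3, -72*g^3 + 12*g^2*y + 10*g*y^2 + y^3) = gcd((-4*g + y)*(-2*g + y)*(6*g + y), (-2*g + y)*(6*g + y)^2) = -12*g^2 + 4*g*y + y^2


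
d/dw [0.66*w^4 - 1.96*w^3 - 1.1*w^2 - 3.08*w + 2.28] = 2.64*w^3 - 5.88*w^2 - 2.2*w - 3.08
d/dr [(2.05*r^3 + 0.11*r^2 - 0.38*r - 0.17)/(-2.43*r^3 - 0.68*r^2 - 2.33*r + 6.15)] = (1.77635683940025e-15*r^5 - 1.1267*r^4 - 11.3998*r^3 + 36.0685*r^2 + 1.1218*r - 2.7331)/(5.9049*r^6 + 3.3048*r^5 + 11.7862*r^4 - 26.7202*r^3 - 2.9351*r^2 - 28.659*r + 37.8225)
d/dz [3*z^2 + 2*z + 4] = 6*z + 2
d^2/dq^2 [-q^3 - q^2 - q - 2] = -6*q - 2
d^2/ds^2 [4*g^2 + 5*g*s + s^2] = 2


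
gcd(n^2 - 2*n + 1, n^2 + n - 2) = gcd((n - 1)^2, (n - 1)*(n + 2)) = n - 1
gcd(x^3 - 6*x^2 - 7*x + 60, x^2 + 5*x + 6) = x + 3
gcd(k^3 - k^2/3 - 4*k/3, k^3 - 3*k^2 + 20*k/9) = k^2 - 4*k/3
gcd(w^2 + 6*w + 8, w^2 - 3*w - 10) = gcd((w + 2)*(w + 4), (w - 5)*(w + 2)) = w + 2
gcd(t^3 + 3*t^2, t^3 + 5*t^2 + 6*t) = t^2 + 3*t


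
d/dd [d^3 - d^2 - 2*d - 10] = 3*d^2 - 2*d - 2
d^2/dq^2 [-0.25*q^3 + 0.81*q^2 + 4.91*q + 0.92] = 1.62 - 1.5*q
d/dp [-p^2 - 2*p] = -2*p - 2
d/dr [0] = 0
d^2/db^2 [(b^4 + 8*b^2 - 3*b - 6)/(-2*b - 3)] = 12*(-2*b^4 - 8*b^3 - 9*b^2 - 11)/(8*b^3 + 36*b^2 + 54*b + 27)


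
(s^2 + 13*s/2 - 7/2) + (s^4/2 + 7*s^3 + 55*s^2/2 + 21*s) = s^4/2 + 7*s^3 + 57*s^2/2 + 55*s/2 - 7/2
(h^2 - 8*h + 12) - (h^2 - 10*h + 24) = 2*h - 12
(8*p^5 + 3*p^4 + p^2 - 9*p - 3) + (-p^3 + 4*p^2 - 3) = 8*p^5 + 3*p^4 - p^3 + 5*p^2 - 9*p - 6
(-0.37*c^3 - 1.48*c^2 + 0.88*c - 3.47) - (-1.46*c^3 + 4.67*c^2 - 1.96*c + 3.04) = 1.09*c^3 - 6.15*c^2 + 2.84*c - 6.51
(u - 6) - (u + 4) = -10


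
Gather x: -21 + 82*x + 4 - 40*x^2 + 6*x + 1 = -40*x^2 + 88*x - 16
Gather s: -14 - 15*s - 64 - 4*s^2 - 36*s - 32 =-4*s^2 - 51*s - 110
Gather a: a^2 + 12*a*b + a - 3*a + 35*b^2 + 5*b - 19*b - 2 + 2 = a^2 + a*(12*b - 2) + 35*b^2 - 14*b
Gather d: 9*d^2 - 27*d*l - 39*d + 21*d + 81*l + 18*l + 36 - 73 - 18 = 9*d^2 + d*(-27*l - 18) + 99*l - 55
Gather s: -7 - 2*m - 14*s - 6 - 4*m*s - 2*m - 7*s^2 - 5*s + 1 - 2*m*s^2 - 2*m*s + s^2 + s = -4*m + s^2*(-2*m - 6) + s*(-6*m - 18) - 12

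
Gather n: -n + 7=7 - n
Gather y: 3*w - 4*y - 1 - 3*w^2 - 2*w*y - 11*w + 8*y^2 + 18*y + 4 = -3*w^2 - 8*w + 8*y^2 + y*(14 - 2*w) + 3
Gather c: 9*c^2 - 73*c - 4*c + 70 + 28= 9*c^2 - 77*c + 98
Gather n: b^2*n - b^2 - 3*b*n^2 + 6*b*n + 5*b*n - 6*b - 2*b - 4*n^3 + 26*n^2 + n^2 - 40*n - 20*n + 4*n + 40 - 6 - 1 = -b^2 - 8*b - 4*n^3 + n^2*(27 - 3*b) + n*(b^2 + 11*b - 56) + 33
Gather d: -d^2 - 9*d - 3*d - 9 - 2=-d^2 - 12*d - 11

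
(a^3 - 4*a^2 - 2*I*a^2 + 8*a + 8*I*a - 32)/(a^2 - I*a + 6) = (a^2 - 4*a*(1 + I) + 16*I)/(a - 3*I)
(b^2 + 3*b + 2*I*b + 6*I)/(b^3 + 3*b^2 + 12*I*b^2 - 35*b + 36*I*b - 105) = (b + 2*I)/(b^2 + 12*I*b - 35)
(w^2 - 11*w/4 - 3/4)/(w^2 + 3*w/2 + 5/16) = 4*(w - 3)/(4*w + 5)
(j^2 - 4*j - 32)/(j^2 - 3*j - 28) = (j - 8)/(j - 7)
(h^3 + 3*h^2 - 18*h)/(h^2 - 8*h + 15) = h*(h + 6)/(h - 5)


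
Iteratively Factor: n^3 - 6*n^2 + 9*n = (n - 3)*(n^2 - 3*n) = (n - 3)^2*(n)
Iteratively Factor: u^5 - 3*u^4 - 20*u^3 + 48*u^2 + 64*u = (u - 4)*(u^4 + u^3 - 16*u^2 - 16*u) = (u - 4)^2*(u^3 + 5*u^2 + 4*u) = (u - 4)^2*(u + 1)*(u^2 + 4*u) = (u - 4)^2*(u + 1)*(u + 4)*(u)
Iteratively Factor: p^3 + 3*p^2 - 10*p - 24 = (p + 2)*(p^2 + p - 12) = (p + 2)*(p + 4)*(p - 3)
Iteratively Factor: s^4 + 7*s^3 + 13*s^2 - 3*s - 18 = (s + 2)*(s^3 + 5*s^2 + 3*s - 9) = (s + 2)*(s + 3)*(s^2 + 2*s - 3) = (s + 2)*(s + 3)^2*(s - 1)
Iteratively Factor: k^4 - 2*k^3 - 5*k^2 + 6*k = (k)*(k^3 - 2*k^2 - 5*k + 6) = k*(k - 3)*(k^2 + k - 2) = k*(k - 3)*(k + 2)*(k - 1)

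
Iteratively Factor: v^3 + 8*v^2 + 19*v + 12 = (v + 3)*(v^2 + 5*v + 4) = (v + 1)*(v + 3)*(v + 4)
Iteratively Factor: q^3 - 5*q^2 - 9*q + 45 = (q - 3)*(q^2 - 2*q - 15) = (q - 5)*(q - 3)*(q + 3)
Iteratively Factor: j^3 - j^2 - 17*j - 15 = (j + 3)*(j^2 - 4*j - 5) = (j + 1)*(j + 3)*(j - 5)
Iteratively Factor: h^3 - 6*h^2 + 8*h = (h - 4)*(h^2 - 2*h) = (h - 4)*(h - 2)*(h)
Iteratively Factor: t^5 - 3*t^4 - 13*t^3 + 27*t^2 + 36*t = (t + 1)*(t^4 - 4*t^3 - 9*t^2 + 36*t) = (t + 1)*(t + 3)*(t^3 - 7*t^2 + 12*t) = (t - 3)*(t + 1)*(t + 3)*(t^2 - 4*t) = t*(t - 3)*(t + 1)*(t + 3)*(t - 4)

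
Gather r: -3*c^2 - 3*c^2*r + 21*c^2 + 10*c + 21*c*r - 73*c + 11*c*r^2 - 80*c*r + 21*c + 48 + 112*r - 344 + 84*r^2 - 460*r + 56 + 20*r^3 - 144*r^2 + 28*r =18*c^2 - 42*c + 20*r^3 + r^2*(11*c - 60) + r*(-3*c^2 - 59*c - 320) - 240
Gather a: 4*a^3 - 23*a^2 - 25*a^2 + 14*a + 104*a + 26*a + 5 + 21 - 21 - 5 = 4*a^3 - 48*a^2 + 144*a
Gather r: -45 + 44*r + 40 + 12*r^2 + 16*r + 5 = 12*r^2 + 60*r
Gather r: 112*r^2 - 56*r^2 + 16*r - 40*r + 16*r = 56*r^2 - 8*r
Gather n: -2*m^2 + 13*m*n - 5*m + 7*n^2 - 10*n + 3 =-2*m^2 - 5*m + 7*n^2 + n*(13*m - 10) + 3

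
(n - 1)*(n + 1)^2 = n^3 + n^2 - n - 1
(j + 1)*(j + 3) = j^2 + 4*j + 3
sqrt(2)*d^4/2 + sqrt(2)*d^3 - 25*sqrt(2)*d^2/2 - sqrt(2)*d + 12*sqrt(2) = (d - 4)*(d - 1)*(d + 6)*(sqrt(2)*d/2 + sqrt(2)/2)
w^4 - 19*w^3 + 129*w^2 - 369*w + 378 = (w - 7)*(w - 6)*(w - 3)^2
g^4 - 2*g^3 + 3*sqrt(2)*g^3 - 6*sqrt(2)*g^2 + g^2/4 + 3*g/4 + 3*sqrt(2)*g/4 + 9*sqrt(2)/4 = (g - 3/2)*(g - 1)*(g + 1/2)*(g + 3*sqrt(2))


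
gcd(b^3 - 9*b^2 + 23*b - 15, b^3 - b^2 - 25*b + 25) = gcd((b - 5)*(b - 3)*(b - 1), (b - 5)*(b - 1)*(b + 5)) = b^2 - 6*b + 5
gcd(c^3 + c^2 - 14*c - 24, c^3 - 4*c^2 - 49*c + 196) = c - 4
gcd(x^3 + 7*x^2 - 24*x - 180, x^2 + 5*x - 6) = x + 6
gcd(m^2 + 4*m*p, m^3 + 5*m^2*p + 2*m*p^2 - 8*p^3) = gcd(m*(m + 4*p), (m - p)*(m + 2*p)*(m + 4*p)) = m + 4*p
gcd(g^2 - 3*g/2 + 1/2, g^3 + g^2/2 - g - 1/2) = g - 1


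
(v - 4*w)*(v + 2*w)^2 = v^3 - 12*v*w^2 - 16*w^3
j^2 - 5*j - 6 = (j - 6)*(j + 1)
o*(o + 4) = o^2 + 4*o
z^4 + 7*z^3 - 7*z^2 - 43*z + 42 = (z - 2)*(z - 1)*(z + 3)*(z + 7)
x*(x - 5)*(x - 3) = x^3 - 8*x^2 + 15*x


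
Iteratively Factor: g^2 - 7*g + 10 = (g - 5)*(g - 2)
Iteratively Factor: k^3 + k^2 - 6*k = (k)*(k^2 + k - 6) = k*(k + 3)*(k - 2)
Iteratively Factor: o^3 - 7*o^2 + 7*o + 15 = (o - 5)*(o^2 - 2*o - 3) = (o - 5)*(o - 3)*(o + 1)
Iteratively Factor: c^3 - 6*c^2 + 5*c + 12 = (c + 1)*(c^2 - 7*c + 12) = (c - 4)*(c + 1)*(c - 3)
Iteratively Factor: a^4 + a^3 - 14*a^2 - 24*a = (a + 3)*(a^3 - 2*a^2 - 8*a) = a*(a + 3)*(a^2 - 2*a - 8) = a*(a - 4)*(a + 3)*(a + 2)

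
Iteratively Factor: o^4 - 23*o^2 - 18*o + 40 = (o - 1)*(o^3 + o^2 - 22*o - 40) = (o - 5)*(o - 1)*(o^2 + 6*o + 8) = (o - 5)*(o - 1)*(o + 4)*(o + 2)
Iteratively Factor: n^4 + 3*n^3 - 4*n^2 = (n)*(n^3 + 3*n^2 - 4*n) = n*(n + 4)*(n^2 - n) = n^2*(n + 4)*(n - 1)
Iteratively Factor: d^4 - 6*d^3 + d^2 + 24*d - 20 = (d + 2)*(d^3 - 8*d^2 + 17*d - 10) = (d - 2)*(d + 2)*(d^2 - 6*d + 5) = (d - 2)*(d - 1)*(d + 2)*(d - 5)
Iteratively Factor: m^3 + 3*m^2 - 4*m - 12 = (m - 2)*(m^2 + 5*m + 6) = (m - 2)*(m + 2)*(m + 3)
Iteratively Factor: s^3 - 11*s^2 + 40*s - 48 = (s - 4)*(s^2 - 7*s + 12) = (s - 4)*(s - 3)*(s - 4)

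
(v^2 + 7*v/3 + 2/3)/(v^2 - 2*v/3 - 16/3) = (3*v + 1)/(3*v - 8)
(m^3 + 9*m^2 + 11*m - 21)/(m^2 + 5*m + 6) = (m^2 + 6*m - 7)/(m + 2)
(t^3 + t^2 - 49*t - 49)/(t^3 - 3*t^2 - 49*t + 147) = (t + 1)/(t - 3)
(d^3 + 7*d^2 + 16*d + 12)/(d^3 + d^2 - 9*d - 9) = (d^2 + 4*d + 4)/(d^2 - 2*d - 3)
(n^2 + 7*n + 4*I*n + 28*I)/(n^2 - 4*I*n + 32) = (n + 7)/(n - 8*I)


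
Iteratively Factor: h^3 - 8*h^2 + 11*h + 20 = (h - 5)*(h^2 - 3*h - 4) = (h - 5)*(h + 1)*(h - 4)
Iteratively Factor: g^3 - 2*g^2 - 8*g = (g + 2)*(g^2 - 4*g) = g*(g + 2)*(g - 4)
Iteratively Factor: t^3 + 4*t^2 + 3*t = (t)*(t^2 + 4*t + 3) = t*(t + 1)*(t + 3)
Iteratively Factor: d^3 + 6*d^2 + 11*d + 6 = (d + 1)*(d^2 + 5*d + 6) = (d + 1)*(d + 2)*(d + 3)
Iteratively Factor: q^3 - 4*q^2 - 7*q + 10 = (q - 1)*(q^2 - 3*q - 10) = (q - 1)*(q + 2)*(q - 5)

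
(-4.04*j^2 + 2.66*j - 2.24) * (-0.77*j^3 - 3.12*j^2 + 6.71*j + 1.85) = 3.1108*j^5 + 10.5566*j^4 - 33.6828*j^3 + 17.3634*j^2 - 10.1094*j - 4.144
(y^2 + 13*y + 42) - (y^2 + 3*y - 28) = 10*y + 70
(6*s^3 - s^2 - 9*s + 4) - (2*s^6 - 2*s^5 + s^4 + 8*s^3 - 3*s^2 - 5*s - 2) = -2*s^6 + 2*s^5 - s^4 - 2*s^3 + 2*s^2 - 4*s + 6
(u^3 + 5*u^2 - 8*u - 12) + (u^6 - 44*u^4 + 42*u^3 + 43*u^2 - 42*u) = u^6 - 44*u^4 + 43*u^3 + 48*u^2 - 50*u - 12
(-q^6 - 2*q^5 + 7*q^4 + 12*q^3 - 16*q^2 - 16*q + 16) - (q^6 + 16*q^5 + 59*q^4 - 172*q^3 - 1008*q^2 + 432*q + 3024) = -2*q^6 - 18*q^5 - 52*q^4 + 184*q^3 + 992*q^2 - 448*q - 3008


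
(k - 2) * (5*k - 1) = 5*k^2 - 11*k + 2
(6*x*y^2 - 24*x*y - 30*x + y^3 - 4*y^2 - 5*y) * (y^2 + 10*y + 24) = 6*x*y^4 + 36*x*y^3 - 126*x*y^2 - 876*x*y - 720*x + y^5 + 6*y^4 - 21*y^3 - 146*y^2 - 120*y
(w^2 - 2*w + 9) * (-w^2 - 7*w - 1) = -w^4 - 5*w^3 + 4*w^2 - 61*w - 9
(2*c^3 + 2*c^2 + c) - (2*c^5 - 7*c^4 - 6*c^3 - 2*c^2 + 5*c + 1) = -2*c^5 + 7*c^4 + 8*c^3 + 4*c^2 - 4*c - 1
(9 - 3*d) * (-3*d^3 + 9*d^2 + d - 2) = 9*d^4 - 54*d^3 + 78*d^2 + 15*d - 18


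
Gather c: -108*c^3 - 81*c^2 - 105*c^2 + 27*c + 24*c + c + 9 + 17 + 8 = -108*c^3 - 186*c^2 + 52*c + 34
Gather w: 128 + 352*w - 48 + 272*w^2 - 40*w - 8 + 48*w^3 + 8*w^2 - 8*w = 48*w^3 + 280*w^2 + 304*w + 72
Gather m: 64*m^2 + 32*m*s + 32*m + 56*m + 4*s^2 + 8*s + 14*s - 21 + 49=64*m^2 + m*(32*s + 88) + 4*s^2 + 22*s + 28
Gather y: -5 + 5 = 0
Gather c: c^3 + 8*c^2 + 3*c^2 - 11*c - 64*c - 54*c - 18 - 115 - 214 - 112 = c^3 + 11*c^2 - 129*c - 459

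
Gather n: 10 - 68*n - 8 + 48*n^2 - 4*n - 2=48*n^2 - 72*n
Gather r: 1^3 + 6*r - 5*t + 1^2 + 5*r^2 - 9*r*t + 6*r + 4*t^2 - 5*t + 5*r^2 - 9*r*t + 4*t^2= 10*r^2 + r*(12 - 18*t) + 8*t^2 - 10*t + 2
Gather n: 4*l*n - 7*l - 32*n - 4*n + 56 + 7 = -7*l + n*(4*l - 36) + 63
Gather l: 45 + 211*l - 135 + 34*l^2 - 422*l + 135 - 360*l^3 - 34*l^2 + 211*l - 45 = -360*l^3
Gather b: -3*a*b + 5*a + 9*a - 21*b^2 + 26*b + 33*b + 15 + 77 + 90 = 14*a - 21*b^2 + b*(59 - 3*a) + 182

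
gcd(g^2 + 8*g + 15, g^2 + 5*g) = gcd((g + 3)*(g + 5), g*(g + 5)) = g + 5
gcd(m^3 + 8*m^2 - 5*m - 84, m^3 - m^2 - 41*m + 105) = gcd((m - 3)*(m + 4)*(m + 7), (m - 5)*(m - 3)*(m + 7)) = m^2 + 4*m - 21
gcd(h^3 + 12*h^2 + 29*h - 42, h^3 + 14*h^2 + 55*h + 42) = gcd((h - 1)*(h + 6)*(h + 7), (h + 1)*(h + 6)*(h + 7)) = h^2 + 13*h + 42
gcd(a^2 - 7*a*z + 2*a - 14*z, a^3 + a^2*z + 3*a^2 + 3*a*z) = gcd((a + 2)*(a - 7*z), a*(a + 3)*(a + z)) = 1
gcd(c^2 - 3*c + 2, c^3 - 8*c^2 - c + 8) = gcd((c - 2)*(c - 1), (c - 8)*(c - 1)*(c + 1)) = c - 1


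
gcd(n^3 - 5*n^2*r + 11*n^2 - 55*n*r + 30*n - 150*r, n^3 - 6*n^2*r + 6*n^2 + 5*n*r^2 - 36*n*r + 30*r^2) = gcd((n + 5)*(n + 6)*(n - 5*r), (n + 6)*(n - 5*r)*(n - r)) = -n^2 + 5*n*r - 6*n + 30*r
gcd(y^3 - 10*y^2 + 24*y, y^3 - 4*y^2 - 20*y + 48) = y - 6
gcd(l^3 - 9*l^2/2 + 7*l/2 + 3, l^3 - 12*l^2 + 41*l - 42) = l^2 - 5*l + 6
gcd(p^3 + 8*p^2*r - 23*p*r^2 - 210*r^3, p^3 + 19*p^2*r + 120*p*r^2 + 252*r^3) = p^2 + 13*p*r + 42*r^2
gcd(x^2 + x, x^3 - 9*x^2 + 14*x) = x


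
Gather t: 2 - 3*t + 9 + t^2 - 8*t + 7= t^2 - 11*t + 18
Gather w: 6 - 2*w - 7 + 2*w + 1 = 0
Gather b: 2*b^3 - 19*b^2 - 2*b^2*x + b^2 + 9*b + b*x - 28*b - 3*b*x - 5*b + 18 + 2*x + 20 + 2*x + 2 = 2*b^3 + b^2*(-2*x - 18) + b*(-2*x - 24) + 4*x + 40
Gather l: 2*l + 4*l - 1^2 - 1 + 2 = 6*l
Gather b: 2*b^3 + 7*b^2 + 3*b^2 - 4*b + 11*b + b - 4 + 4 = 2*b^3 + 10*b^2 + 8*b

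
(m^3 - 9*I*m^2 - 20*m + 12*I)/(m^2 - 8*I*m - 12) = m - I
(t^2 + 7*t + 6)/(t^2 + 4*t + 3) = (t + 6)/(t + 3)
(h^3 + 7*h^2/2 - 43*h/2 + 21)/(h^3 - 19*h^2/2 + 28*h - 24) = (h^2 + 5*h - 14)/(h^2 - 8*h + 16)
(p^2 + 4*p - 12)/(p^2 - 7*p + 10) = (p + 6)/(p - 5)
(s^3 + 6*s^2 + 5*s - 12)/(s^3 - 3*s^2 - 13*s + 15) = (s + 4)/(s - 5)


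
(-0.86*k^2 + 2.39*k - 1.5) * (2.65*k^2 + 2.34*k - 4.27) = -2.279*k^4 + 4.3211*k^3 + 5.2898*k^2 - 13.7153*k + 6.405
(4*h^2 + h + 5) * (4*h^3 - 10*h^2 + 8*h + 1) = 16*h^5 - 36*h^4 + 42*h^3 - 38*h^2 + 41*h + 5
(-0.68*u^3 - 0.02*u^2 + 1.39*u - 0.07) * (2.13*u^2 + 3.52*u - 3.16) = -1.4484*u^5 - 2.4362*u^4 + 5.0391*u^3 + 4.8069*u^2 - 4.6388*u + 0.2212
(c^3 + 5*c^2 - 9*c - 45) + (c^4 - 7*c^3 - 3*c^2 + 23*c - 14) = c^4 - 6*c^3 + 2*c^2 + 14*c - 59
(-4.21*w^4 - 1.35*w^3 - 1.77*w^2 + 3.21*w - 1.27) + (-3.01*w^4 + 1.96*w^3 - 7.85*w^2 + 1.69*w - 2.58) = -7.22*w^4 + 0.61*w^3 - 9.62*w^2 + 4.9*w - 3.85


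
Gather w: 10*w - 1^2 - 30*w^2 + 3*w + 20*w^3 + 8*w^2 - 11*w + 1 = 20*w^3 - 22*w^2 + 2*w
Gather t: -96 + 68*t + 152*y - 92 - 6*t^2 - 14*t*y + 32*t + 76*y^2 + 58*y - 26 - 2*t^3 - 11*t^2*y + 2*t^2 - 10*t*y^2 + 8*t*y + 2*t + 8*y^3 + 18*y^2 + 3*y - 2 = -2*t^3 + t^2*(-11*y - 4) + t*(-10*y^2 - 6*y + 102) + 8*y^3 + 94*y^2 + 213*y - 216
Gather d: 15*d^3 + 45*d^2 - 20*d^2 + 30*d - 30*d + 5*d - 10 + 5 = 15*d^3 + 25*d^2 + 5*d - 5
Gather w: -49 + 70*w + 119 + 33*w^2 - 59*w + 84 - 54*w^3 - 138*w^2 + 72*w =-54*w^3 - 105*w^2 + 83*w + 154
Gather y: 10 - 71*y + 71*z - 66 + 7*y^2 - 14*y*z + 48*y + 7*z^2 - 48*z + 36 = 7*y^2 + y*(-14*z - 23) + 7*z^2 + 23*z - 20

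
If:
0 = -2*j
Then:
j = 0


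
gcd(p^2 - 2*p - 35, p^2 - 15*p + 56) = p - 7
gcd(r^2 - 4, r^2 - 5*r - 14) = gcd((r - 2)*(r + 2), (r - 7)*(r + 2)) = r + 2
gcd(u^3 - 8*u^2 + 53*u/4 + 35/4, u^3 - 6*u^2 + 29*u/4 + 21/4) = u^2 - 3*u - 7/4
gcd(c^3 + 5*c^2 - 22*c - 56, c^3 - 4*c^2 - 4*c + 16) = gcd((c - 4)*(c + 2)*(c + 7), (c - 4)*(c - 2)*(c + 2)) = c^2 - 2*c - 8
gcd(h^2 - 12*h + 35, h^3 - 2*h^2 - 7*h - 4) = 1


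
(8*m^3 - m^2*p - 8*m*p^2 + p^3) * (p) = 8*m^3*p - m^2*p^2 - 8*m*p^3 + p^4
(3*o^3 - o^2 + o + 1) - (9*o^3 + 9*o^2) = -6*o^3 - 10*o^2 + o + 1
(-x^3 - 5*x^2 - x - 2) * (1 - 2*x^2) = 2*x^5 + 10*x^4 + x^3 - x^2 - x - 2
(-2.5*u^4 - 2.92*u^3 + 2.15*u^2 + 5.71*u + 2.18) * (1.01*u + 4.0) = -2.525*u^5 - 12.9492*u^4 - 9.5085*u^3 + 14.3671*u^2 + 25.0418*u + 8.72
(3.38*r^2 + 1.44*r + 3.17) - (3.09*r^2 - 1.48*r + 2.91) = 0.29*r^2 + 2.92*r + 0.26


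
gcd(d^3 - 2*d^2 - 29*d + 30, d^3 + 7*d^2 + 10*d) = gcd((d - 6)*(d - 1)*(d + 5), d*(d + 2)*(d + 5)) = d + 5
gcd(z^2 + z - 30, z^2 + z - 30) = z^2 + z - 30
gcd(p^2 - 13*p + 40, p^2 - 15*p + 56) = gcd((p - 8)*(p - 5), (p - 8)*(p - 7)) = p - 8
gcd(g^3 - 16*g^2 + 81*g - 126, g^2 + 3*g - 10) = 1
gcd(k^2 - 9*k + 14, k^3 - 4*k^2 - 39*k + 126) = k - 7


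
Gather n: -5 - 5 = -10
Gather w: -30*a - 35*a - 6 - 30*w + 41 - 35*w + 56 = -65*a - 65*w + 91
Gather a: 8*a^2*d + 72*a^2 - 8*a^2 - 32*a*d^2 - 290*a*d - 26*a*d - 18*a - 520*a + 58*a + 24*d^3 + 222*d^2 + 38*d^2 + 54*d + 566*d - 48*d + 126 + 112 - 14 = a^2*(8*d + 64) + a*(-32*d^2 - 316*d - 480) + 24*d^3 + 260*d^2 + 572*d + 224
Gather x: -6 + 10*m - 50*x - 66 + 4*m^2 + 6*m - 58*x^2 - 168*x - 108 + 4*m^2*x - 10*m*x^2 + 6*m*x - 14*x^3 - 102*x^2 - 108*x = 4*m^2 + 16*m - 14*x^3 + x^2*(-10*m - 160) + x*(4*m^2 + 6*m - 326) - 180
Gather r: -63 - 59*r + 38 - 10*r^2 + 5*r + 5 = -10*r^2 - 54*r - 20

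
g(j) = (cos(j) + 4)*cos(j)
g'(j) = -(cos(j) + 4)*sin(j) - sin(j)*cos(j)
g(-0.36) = 4.62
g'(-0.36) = 2.07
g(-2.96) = -2.97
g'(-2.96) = 0.37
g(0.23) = 4.84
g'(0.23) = -1.36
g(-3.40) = -2.93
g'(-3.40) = -0.53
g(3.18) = -3.00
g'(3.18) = 0.08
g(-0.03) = 5.00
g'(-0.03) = 0.18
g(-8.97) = -2.79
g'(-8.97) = 0.97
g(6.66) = 4.58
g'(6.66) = -2.16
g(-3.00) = -2.98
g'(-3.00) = 0.29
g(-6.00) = 4.76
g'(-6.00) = -1.65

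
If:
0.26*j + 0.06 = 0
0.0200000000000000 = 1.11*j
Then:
No Solution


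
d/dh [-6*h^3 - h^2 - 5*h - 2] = -18*h^2 - 2*h - 5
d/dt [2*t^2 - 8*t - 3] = 4*t - 8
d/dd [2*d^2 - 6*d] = 4*d - 6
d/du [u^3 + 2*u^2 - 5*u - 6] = 3*u^2 + 4*u - 5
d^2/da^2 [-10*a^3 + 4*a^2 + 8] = 8 - 60*a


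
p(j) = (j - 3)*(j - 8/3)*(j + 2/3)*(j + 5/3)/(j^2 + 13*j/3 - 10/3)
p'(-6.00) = 136.62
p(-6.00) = 270.40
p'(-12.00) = -28.49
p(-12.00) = 290.58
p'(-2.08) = 6.17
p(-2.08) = -1.76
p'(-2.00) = 5.34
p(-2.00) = -1.30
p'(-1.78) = 3.42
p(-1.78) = -0.34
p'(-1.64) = 2.42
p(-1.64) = 0.07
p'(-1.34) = 0.69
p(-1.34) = 0.52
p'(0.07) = -8.64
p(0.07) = -3.22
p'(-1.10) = -0.41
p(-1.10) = 0.55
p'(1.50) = -4.66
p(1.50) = 2.22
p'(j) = (-2*j - 13/3)*(j - 3)*(j - 8/3)*(j + 2/3)*(j + 5/3)/(j^2 + 13*j/3 - 10/3)^2 + (j - 3)*(j - 8/3)*(j + 2/3)/(j^2 + 13*j/3 - 10/3) + (j - 3)*(j - 8/3)*(j + 5/3)/(j^2 + 13*j/3 - 10/3) + (j - 3)*(j + 2/3)*(j + 5/3)/(j^2 + 13*j/3 - 10/3) + (j - 8/3)*(j + 2/3)*(j + 5/3)/(j^2 + 13*j/3 - 10/3) = (162*j^5 + 783*j^4 - 3420*j^3 + 255*j^2 + 780*j - 6460)/(9*(9*j^4 + 78*j^3 + 109*j^2 - 260*j + 100))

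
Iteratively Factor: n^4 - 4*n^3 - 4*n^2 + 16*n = (n - 2)*(n^3 - 2*n^2 - 8*n) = (n - 2)*(n + 2)*(n^2 - 4*n) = n*(n - 2)*(n + 2)*(n - 4)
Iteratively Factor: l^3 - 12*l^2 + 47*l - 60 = (l - 5)*(l^2 - 7*l + 12) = (l - 5)*(l - 3)*(l - 4)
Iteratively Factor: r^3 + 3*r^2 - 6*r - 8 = (r + 1)*(r^2 + 2*r - 8) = (r + 1)*(r + 4)*(r - 2)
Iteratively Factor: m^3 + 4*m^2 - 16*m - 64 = (m + 4)*(m^2 - 16) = (m + 4)^2*(m - 4)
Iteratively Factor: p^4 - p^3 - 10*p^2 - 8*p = (p + 1)*(p^3 - 2*p^2 - 8*p) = (p + 1)*(p + 2)*(p^2 - 4*p) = p*(p + 1)*(p + 2)*(p - 4)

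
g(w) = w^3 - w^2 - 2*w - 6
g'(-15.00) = 703.00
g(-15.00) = -3576.00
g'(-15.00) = 703.00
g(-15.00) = -3576.00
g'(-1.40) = 6.68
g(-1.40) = -7.90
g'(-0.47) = -0.40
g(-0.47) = -5.38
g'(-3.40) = 39.48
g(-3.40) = -50.06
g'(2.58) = 12.81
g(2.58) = -0.64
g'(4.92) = 60.78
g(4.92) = 79.05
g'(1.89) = 4.94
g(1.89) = -6.60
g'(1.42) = 1.21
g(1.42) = -7.99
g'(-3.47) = 41.06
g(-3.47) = -52.88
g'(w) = 3*w^2 - 2*w - 2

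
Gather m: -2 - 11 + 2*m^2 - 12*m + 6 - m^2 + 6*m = m^2 - 6*m - 7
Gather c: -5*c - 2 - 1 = -5*c - 3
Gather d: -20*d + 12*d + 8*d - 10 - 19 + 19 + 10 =0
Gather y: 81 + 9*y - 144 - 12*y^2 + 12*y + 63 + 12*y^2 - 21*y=0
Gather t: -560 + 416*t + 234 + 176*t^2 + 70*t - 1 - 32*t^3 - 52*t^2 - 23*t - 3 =-32*t^3 + 124*t^2 + 463*t - 330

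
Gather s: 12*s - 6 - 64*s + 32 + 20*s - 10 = 16 - 32*s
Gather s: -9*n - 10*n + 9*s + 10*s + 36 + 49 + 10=-19*n + 19*s + 95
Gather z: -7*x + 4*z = -7*x + 4*z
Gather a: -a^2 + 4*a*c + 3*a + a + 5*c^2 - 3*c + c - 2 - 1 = -a^2 + a*(4*c + 4) + 5*c^2 - 2*c - 3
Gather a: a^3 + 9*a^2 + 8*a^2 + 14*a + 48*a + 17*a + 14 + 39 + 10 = a^3 + 17*a^2 + 79*a + 63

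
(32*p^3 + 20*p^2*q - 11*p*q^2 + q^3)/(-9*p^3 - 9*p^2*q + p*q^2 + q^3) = (-32*p^2 + 12*p*q - q^2)/(9*p^2 - q^2)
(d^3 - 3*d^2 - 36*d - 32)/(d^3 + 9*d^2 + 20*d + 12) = (d^2 - 4*d - 32)/(d^2 + 8*d + 12)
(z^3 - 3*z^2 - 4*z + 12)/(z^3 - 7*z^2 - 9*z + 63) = (z^2 - 4)/(z^2 - 4*z - 21)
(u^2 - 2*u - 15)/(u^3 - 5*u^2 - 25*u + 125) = (u + 3)/(u^2 - 25)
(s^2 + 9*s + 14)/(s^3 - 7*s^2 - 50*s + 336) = (s + 2)/(s^2 - 14*s + 48)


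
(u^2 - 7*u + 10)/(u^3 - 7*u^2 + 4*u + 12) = (u - 5)/(u^2 - 5*u - 6)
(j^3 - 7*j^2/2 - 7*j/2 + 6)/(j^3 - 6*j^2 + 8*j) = (2*j^2 + j - 3)/(2*j*(j - 2))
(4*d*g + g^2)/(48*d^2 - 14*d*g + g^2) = g*(4*d + g)/(48*d^2 - 14*d*g + g^2)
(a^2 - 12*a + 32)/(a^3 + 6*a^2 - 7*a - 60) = (a^2 - 12*a + 32)/(a^3 + 6*a^2 - 7*a - 60)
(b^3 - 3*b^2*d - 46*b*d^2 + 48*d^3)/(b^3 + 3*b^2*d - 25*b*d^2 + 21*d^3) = (b^2 - 2*b*d - 48*d^2)/(b^2 + 4*b*d - 21*d^2)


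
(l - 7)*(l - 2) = l^2 - 9*l + 14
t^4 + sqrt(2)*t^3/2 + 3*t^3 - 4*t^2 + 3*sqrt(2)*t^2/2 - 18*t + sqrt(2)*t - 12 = (t - 3*sqrt(2)/2)*(t + 2*sqrt(2))*(sqrt(2)*t/2 + sqrt(2))*(sqrt(2)*t + sqrt(2))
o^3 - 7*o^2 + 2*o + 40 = (o - 5)*(o - 4)*(o + 2)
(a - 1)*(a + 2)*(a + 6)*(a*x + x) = a^4*x + 8*a^3*x + 11*a^2*x - 8*a*x - 12*x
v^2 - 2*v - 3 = (v - 3)*(v + 1)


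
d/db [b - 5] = 1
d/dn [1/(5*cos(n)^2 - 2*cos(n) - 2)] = 2*(5*cos(n) - 1)*sin(n)/(-5*cos(n)^2 + 2*cos(n) + 2)^2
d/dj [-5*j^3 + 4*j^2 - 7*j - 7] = -15*j^2 + 8*j - 7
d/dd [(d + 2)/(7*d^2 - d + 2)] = (7*d^2 - d - (d + 2)*(14*d - 1) + 2)/(7*d^2 - d + 2)^2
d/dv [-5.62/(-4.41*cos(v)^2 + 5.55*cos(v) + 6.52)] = (49.5684*cos(v) - 31.191)*sin(v)/(-4.41*cos(v)^2 + 5.55*cos(v) + 6.52)^2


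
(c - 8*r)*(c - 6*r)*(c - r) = c^3 - 15*c^2*r + 62*c*r^2 - 48*r^3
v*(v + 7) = v^2 + 7*v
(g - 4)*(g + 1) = g^2 - 3*g - 4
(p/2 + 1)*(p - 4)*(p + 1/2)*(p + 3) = p^4/2 + 3*p^3/4 - 27*p^2/4 - 31*p/2 - 6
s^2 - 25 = (s - 5)*(s + 5)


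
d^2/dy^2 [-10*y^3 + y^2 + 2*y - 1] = 2 - 60*y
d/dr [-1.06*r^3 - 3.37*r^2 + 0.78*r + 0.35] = -3.18*r^2 - 6.74*r + 0.78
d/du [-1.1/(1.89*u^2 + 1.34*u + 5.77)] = (4.158*u + 1.474)/(1.89*u^2 + 1.34*u + 5.77)^2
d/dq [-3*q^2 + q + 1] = 1 - 6*q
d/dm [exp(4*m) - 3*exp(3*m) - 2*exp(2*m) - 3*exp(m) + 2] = (4*exp(3*m) - 9*exp(2*m) - 4*exp(m) - 3)*exp(m)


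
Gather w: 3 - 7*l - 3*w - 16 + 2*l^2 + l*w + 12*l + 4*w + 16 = 2*l^2 + 5*l + w*(l + 1) + 3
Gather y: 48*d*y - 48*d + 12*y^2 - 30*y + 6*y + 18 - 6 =-48*d + 12*y^2 + y*(48*d - 24) + 12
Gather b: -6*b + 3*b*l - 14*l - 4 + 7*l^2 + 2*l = b*(3*l - 6) + 7*l^2 - 12*l - 4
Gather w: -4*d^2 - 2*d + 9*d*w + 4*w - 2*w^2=-4*d^2 - 2*d - 2*w^2 + w*(9*d + 4)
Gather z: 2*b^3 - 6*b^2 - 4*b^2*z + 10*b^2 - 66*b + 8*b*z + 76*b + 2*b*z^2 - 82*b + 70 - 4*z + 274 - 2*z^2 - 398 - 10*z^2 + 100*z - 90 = 2*b^3 + 4*b^2 - 72*b + z^2*(2*b - 12) + z*(-4*b^2 + 8*b + 96) - 144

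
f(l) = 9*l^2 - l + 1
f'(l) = 18*l - 1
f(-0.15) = 1.35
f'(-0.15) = -3.70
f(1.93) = 32.59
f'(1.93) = 33.74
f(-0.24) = 1.76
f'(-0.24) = -5.32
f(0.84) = 6.51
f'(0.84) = 14.12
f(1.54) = 20.80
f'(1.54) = 26.72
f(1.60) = 22.44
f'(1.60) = 27.80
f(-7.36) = 495.89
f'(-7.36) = -133.48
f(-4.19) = 163.19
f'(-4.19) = -76.42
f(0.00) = 1.00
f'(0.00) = -1.00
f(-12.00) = 1309.00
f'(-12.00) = -217.00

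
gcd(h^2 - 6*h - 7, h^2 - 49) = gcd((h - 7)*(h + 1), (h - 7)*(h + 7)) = h - 7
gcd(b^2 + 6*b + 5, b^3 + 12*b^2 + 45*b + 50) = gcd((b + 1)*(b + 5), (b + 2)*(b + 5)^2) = b + 5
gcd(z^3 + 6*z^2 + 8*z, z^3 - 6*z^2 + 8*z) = z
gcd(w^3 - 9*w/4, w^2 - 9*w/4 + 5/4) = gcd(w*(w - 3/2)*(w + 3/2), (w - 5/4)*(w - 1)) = 1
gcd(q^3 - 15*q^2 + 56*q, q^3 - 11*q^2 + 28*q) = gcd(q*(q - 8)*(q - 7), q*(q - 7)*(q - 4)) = q^2 - 7*q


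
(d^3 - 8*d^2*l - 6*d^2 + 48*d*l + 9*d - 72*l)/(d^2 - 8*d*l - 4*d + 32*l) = (d^2 - 6*d + 9)/(d - 4)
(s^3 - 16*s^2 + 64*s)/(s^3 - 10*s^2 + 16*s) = (s - 8)/(s - 2)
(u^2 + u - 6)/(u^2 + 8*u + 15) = (u - 2)/(u + 5)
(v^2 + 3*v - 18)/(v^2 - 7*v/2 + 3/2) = 2*(v + 6)/(2*v - 1)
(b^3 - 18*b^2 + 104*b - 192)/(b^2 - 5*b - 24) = (b^2 - 10*b + 24)/(b + 3)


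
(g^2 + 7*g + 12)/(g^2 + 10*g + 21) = (g + 4)/(g + 7)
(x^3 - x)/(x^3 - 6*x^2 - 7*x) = (x - 1)/(x - 7)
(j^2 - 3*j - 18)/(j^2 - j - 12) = (j - 6)/(j - 4)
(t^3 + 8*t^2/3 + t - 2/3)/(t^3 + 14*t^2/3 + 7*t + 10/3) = (3*t - 1)/(3*t + 5)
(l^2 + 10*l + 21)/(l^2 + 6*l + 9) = (l + 7)/(l + 3)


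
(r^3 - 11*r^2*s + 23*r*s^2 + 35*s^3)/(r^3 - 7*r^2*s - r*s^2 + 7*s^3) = (r - 5*s)/(r - s)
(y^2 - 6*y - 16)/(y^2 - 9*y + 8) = (y + 2)/(y - 1)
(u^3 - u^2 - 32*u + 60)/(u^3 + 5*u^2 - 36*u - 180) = (u^2 - 7*u + 10)/(u^2 - u - 30)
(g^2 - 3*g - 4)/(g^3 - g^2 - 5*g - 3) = (g - 4)/(g^2 - 2*g - 3)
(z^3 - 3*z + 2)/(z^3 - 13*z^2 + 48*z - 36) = (z^2 + z - 2)/(z^2 - 12*z + 36)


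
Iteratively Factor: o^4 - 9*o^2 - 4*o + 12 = (o + 2)*(o^3 - 2*o^2 - 5*o + 6) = (o + 2)^2*(o^2 - 4*o + 3) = (o - 3)*(o + 2)^2*(o - 1)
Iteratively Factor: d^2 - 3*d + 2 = (d - 1)*(d - 2)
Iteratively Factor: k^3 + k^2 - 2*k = (k)*(k^2 + k - 2) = k*(k + 2)*(k - 1)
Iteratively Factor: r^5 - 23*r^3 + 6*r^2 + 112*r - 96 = (r - 4)*(r^4 + 4*r^3 - 7*r^2 - 22*r + 24) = (r - 4)*(r + 3)*(r^3 + r^2 - 10*r + 8) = (r - 4)*(r - 2)*(r + 3)*(r^2 + 3*r - 4) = (r - 4)*(r - 2)*(r - 1)*(r + 3)*(r + 4)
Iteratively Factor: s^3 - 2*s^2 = (s)*(s^2 - 2*s) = s*(s - 2)*(s)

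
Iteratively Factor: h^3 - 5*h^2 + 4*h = (h - 4)*(h^2 - h) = h*(h - 4)*(h - 1)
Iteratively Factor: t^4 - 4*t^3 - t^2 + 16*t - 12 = (t + 2)*(t^3 - 6*t^2 + 11*t - 6) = (t - 1)*(t + 2)*(t^2 - 5*t + 6) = (t - 3)*(t - 1)*(t + 2)*(t - 2)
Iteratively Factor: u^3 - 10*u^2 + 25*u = (u - 5)*(u^2 - 5*u) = (u - 5)^2*(u)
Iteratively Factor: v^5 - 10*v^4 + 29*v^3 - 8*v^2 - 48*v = (v - 4)*(v^4 - 6*v^3 + 5*v^2 + 12*v) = v*(v - 4)*(v^3 - 6*v^2 + 5*v + 12) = v*(v - 4)^2*(v^2 - 2*v - 3) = v*(v - 4)^2*(v + 1)*(v - 3)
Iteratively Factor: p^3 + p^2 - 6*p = (p)*(p^2 + p - 6) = p*(p + 3)*(p - 2)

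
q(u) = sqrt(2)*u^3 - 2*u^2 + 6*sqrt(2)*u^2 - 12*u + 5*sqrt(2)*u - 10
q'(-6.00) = 69.98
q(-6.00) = -52.43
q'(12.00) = 761.66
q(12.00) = 3308.49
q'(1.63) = 27.49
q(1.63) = 5.32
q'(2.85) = 66.50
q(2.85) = 61.37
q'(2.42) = 51.31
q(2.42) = 36.10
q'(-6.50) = 90.01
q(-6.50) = -92.34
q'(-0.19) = -7.24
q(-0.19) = -8.84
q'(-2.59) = -10.06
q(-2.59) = 21.70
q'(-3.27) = -1.98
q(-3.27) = 26.01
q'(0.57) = 3.84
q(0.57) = -10.44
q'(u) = 3*sqrt(2)*u^2 - 4*u + 12*sqrt(2)*u - 12 + 5*sqrt(2)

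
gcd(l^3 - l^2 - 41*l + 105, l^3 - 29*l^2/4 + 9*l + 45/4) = l^2 - 8*l + 15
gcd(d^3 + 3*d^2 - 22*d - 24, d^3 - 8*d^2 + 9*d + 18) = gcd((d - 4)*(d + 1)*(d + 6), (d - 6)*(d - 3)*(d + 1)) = d + 1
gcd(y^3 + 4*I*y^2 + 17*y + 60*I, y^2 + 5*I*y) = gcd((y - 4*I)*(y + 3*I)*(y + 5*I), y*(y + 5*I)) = y + 5*I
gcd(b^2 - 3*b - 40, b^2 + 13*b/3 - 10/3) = b + 5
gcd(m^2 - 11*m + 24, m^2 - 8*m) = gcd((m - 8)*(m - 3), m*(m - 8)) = m - 8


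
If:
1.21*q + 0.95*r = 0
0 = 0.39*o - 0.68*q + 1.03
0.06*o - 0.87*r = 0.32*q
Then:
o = -2.33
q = 0.18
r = -0.23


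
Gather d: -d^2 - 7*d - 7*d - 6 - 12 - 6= -d^2 - 14*d - 24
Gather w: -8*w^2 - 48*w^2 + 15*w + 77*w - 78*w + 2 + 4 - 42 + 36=-56*w^2 + 14*w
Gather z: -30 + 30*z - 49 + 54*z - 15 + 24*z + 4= 108*z - 90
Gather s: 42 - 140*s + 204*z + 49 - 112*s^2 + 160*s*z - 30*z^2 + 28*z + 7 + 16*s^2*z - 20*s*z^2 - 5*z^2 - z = s^2*(16*z - 112) + s*(-20*z^2 + 160*z - 140) - 35*z^2 + 231*z + 98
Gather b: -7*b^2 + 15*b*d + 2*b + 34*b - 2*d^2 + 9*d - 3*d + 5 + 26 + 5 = -7*b^2 + b*(15*d + 36) - 2*d^2 + 6*d + 36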